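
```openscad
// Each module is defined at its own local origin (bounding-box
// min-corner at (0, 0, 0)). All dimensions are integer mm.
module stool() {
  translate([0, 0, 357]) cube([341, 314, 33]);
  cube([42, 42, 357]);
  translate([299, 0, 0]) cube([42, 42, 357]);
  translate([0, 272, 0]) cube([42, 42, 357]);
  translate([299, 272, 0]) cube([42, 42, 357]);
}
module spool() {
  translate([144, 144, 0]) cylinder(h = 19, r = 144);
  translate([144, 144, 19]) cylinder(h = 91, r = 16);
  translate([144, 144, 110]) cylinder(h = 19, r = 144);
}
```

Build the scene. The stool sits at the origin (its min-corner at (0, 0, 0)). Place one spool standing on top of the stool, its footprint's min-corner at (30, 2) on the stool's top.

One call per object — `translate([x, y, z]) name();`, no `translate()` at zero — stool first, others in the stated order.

stool();
translate([30, 2, 390]) spool();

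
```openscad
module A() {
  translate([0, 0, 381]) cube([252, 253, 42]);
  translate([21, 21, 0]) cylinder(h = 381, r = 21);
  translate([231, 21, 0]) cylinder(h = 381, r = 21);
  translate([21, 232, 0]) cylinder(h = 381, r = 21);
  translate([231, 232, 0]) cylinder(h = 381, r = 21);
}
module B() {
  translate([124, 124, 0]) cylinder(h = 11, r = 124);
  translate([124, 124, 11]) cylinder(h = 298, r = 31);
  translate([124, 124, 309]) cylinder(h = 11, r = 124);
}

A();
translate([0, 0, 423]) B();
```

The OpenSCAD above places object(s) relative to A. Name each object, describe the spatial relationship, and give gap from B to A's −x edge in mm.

The spool's min-x is at 0; the stool's min-x is 0; gap = 0 mm.

A is a stool. B is a spool. The spool is on top of the stool. The gap from the spool to the stool's −x edge is 0 mm.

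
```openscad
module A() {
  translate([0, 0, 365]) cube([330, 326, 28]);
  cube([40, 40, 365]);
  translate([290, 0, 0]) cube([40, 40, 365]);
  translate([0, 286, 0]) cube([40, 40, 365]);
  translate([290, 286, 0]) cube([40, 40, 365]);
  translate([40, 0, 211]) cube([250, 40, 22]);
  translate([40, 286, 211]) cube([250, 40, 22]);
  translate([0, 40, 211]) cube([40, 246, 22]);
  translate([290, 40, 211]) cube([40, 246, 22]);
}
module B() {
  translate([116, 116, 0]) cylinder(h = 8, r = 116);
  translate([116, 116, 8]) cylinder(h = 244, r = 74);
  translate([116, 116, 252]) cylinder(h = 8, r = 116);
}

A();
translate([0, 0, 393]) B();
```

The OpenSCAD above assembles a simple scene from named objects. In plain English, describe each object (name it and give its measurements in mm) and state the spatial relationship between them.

A is a four-legged stool. The seat is a 330×326×28 mm slab whose top surface is at z = 393 mm; four square legs, each 40×40 mm in cross-section, run from the floor (z = 0) to the underside of the seat, each flush with a corner of the seat. Four stretchers, 40 mm wide and 22 mm tall, connect adjacent legs with their undersides at z = 211 mm, each running between the inner faces of the legs it joins and aligned with the legs' outer faces on the other axis.

B is a spool: two coaxial disc flanges of radius 116 mm and thickness 8 mm, joined by a core cylinder of radius 74 mm and height 244 mm. The lower flange rests on z = 0 and the three cylinders share a vertical axis.

The spool is on top of the stool.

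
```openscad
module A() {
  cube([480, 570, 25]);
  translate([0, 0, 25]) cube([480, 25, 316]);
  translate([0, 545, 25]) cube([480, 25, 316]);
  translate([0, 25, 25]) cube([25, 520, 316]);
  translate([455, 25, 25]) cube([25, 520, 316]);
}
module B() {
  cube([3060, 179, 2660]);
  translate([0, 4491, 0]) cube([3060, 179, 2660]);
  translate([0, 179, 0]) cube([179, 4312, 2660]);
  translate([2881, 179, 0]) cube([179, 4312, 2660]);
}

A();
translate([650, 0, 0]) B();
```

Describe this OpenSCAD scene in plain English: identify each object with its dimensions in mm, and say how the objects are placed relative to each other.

A is an open-topped rectangular box: outside dimensions 480×570×341 mm, with a uniform wall and base thickness of 25 mm. The base is a full 480×570 slab on the floor; four walls sit on top of the base. The front and back walls (the −y and +y sides) span the full width; the two side walls fit between them.

B is a box-shaped house frame (walls only): outside footprint 3060×4670 mm, wall height 2660 mm, wall thickness 179 mm. The two y-facing walls run the full x-width; the two x-facing walls fit between the inner faces of the y-facing walls.

The house frame is on the floor beside the open box on its +x side.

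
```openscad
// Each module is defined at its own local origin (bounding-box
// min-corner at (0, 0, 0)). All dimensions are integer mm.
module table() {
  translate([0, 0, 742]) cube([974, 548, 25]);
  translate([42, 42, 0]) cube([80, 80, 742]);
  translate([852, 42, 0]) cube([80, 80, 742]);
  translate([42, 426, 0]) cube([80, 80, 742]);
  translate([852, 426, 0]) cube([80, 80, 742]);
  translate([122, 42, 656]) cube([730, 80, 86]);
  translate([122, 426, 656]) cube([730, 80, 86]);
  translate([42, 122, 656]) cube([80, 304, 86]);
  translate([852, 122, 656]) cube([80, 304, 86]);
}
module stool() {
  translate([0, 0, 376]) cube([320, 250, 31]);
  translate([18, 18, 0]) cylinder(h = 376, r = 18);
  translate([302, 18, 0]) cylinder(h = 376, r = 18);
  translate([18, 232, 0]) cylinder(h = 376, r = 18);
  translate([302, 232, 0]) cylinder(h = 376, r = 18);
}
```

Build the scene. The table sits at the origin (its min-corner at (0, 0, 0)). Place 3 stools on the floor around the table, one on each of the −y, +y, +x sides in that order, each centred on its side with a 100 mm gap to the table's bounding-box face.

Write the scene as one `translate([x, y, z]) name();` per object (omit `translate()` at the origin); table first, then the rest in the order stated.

table();
translate([327, -350, 0]) stool();
translate([327, 648, 0]) stool();
translate([1074, 149, 0]) stool();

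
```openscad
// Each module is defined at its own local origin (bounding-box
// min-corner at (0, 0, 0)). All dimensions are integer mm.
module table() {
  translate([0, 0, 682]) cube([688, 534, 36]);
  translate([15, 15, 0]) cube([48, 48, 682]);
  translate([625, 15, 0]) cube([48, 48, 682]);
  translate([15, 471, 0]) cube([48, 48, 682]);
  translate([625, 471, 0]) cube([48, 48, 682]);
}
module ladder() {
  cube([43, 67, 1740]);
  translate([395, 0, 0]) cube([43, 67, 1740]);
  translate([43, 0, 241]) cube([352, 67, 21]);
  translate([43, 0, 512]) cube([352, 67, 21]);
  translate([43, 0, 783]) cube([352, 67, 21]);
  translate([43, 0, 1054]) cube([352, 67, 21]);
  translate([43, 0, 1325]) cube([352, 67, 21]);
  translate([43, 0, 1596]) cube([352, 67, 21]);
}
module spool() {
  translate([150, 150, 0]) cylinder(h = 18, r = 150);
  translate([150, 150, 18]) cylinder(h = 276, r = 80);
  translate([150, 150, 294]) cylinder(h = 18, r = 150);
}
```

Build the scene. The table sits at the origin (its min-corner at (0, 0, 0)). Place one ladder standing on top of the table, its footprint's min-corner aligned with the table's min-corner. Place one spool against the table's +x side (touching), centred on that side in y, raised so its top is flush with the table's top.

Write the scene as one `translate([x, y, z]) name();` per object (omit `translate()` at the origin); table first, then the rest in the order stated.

table();
translate([0, 0, 718]) ladder();
translate([688, 117, 406]) spool();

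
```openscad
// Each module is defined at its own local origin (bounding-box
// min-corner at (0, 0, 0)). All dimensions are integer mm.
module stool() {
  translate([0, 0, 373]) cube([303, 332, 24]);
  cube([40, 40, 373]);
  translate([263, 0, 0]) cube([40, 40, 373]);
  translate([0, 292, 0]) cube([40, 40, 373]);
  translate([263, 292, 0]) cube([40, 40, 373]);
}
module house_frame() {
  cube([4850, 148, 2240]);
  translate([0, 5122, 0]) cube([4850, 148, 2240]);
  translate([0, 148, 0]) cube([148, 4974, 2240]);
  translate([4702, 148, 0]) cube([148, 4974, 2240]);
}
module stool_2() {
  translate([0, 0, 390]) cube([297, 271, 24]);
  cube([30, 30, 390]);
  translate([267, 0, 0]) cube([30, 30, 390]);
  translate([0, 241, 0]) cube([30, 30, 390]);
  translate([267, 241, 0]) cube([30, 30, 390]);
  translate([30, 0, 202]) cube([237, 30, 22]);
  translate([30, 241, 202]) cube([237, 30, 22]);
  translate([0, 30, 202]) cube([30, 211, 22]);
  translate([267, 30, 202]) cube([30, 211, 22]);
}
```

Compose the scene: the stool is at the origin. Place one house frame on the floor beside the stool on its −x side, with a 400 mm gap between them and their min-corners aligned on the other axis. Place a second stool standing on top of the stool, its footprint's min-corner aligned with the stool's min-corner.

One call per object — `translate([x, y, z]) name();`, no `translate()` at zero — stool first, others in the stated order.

stool();
translate([-5250, 0, 0]) house_frame();
translate([0, 0, 397]) stool_2();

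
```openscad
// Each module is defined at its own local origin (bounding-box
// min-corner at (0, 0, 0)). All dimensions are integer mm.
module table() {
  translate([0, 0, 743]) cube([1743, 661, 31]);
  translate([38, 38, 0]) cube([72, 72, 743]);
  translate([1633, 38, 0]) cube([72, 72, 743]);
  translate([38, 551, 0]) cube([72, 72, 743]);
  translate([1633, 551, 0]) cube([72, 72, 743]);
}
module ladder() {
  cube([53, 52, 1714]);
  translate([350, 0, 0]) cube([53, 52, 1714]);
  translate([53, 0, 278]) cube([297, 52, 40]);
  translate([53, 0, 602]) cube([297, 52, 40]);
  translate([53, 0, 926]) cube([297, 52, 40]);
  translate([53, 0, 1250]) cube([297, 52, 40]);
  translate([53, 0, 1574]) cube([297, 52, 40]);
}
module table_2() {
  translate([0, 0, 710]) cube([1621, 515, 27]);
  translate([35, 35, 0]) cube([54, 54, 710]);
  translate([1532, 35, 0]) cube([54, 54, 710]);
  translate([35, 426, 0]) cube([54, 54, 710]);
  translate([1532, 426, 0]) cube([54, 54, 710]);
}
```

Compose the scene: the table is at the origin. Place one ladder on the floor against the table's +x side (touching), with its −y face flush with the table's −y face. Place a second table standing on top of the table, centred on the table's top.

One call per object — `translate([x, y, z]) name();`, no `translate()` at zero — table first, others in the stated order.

table();
translate([1743, 0, 0]) ladder();
translate([61, 73, 774]) table_2();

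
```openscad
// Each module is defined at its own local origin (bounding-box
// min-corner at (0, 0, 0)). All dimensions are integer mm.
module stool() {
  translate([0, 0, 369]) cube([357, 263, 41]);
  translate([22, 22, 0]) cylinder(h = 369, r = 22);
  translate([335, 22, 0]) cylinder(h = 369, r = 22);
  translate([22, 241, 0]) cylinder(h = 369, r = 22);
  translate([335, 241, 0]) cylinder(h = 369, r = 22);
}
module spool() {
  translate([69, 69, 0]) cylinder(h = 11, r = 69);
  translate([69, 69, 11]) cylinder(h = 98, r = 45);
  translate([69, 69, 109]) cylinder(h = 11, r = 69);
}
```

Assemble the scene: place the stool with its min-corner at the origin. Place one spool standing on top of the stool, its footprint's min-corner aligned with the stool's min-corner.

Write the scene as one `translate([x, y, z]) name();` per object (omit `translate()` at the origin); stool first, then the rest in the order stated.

stool();
translate([0, 0, 410]) spool();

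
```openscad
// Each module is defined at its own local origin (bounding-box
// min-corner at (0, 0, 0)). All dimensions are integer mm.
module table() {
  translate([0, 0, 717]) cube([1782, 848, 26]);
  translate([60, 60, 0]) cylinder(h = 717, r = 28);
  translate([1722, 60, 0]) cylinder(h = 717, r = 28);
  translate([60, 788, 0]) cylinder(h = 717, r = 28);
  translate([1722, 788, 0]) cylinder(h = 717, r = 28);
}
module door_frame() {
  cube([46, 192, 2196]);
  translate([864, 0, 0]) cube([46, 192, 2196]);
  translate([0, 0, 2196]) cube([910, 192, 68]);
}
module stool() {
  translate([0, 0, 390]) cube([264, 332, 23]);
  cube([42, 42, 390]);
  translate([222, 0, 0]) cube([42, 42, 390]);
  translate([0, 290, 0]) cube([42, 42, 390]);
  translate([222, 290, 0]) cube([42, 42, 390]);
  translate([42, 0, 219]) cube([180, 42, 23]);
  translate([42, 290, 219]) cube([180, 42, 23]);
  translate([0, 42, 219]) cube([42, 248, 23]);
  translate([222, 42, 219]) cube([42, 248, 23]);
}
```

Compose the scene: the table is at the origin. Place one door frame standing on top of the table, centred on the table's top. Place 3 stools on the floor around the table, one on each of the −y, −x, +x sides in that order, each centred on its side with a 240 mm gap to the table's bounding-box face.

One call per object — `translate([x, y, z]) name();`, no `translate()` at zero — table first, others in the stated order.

table();
translate([436, 328, 743]) door_frame();
translate([759, -572, 0]) stool();
translate([-504, 258, 0]) stool();
translate([2022, 258, 0]) stool();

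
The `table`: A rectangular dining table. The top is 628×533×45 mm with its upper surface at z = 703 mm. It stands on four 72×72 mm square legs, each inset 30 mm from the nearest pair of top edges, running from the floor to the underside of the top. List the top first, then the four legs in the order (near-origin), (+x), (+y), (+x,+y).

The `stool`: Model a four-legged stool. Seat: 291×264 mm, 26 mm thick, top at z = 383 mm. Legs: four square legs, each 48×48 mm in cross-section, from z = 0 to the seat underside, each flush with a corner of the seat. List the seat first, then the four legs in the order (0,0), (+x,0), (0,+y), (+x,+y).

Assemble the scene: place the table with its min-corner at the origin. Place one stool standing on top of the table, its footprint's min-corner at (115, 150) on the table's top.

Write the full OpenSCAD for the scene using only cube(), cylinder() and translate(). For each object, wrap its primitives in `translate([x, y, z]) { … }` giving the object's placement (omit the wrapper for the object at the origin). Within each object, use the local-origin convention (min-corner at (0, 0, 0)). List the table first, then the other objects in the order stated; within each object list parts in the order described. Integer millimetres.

translate([0, 0, 658]) cube([628, 533, 45]);
translate([30, 30, 0]) cube([72, 72, 658]);
translate([526, 30, 0]) cube([72, 72, 658]);
translate([30, 431, 0]) cube([72, 72, 658]);
translate([526, 431, 0]) cube([72, 72, 658]);
translate([115, 150, 703]) {
  translate([0, 0, 357]) cube([291, 264, 26]);
  cube([48, 48, 357]);
  translate([243, 0, 0]) cube([48, 48, 357]);
  translate([0, 216, 0]) cube([48, 48, 357]);
  translate([243, 216, 0]) cube([48, 48, 357]);
}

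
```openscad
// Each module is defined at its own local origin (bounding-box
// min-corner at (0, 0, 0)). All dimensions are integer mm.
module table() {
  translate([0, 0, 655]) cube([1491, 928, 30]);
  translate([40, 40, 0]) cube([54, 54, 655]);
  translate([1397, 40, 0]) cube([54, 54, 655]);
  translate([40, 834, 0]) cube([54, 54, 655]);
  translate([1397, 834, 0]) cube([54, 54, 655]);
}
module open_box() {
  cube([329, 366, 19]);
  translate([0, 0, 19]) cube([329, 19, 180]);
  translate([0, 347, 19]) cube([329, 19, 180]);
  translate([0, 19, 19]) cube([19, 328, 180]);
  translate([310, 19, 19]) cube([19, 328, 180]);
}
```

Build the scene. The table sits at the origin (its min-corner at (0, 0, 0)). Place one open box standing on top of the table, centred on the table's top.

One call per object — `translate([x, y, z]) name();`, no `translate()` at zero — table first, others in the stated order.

table();
translate([581, 281, 685]) open_box();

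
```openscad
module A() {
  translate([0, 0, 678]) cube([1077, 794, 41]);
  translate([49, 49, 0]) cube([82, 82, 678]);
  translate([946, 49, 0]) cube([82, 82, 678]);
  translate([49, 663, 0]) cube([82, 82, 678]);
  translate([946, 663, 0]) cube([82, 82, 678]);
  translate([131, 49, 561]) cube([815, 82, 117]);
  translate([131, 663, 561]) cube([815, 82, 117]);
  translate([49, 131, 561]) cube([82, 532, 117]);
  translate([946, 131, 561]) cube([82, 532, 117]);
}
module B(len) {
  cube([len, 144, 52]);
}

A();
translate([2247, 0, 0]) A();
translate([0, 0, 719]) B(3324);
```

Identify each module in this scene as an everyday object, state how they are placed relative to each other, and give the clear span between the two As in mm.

A is a table. B is a beam. A beam spans the tops of two tables. The clear span between the two tables is 1170 mm.

Second table starts at x = 2247; first ends at x = 1077; clear span = 2247 − 1077 = 1170 mm.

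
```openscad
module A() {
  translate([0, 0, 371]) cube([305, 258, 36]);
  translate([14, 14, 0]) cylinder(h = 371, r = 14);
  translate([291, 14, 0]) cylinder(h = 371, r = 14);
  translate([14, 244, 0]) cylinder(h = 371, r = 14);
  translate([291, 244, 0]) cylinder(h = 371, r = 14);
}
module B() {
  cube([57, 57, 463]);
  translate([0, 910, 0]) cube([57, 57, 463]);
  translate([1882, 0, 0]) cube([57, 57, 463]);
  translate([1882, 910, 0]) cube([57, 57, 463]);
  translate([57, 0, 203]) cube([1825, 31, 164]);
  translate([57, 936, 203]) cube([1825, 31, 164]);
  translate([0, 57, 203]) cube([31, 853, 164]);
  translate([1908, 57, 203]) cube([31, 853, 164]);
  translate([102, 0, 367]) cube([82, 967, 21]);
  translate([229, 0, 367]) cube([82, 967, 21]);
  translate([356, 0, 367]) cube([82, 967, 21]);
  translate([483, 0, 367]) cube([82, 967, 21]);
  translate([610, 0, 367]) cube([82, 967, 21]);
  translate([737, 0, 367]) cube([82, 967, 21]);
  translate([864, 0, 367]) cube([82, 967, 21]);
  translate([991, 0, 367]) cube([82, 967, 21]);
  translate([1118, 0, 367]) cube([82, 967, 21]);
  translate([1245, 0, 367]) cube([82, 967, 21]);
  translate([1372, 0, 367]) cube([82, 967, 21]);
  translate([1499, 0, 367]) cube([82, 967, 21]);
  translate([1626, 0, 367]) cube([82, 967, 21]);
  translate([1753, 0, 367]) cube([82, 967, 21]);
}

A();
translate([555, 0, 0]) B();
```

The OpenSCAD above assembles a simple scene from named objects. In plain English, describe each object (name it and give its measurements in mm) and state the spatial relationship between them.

A is a four-legged stool. The seat is 305×258 mm, 36 mm thick, top at z = 407 mm. It stands on four round legs, each 28 mm in diameter, from z = 0 to the seat underside, each leg's axis is inset half a diameter from the nearest pair of seat edges (so the leg's bounding box is flush with the corner).

B is a bed frame 1939 mm long (x) by 967 mm wide (y). Four 57×57 mm corner posts, 463 mm tall, at the corners of the footprint. Four rails of 31 mm thickness and 164 mm height run between adjacent posts with their undersides at z = 203 mm, their outer faces flush with the outside of the frame (the two x-running rails run between the posts' inner faces; the two y-running rails run between the posts' inner faces). 14 slats, each 82 mm wide (x) and 21 mm thick, lie across the top of the two x-running rails, running the full 967 mm width of the frame in y; the slats are evenly spaced along x between the inner faces of the end posts with equal gaps (rounded down to the nearest mm) at the −x end and between each pair — any rounding remainder accumulates at the +x end.

The bed frame is on the floor beside the stool on its +x side.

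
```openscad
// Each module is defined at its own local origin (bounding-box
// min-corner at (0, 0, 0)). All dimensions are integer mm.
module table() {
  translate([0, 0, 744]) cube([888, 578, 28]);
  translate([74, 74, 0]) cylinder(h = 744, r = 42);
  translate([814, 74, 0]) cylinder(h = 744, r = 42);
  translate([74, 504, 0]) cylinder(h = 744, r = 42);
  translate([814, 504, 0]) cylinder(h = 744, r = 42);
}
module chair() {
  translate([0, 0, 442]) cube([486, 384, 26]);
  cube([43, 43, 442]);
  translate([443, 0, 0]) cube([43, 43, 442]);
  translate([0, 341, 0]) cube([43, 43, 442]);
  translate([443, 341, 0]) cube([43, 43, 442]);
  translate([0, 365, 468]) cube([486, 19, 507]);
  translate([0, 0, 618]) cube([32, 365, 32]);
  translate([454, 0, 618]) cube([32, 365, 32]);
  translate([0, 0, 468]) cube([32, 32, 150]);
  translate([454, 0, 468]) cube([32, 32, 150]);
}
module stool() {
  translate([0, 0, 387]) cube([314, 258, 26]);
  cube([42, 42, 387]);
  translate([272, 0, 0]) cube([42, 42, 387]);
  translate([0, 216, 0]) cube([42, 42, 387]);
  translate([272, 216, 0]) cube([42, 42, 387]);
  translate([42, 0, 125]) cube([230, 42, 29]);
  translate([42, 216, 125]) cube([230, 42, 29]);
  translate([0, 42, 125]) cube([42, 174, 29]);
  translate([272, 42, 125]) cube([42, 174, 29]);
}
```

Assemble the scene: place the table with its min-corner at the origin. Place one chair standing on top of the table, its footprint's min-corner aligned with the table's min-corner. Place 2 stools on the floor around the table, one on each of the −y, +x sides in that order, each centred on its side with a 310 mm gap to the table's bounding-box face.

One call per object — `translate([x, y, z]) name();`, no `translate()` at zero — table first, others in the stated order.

table();
translate([0, 0, 772]) chair();
translate([287, -568, 0]) stool();
translate([1198, 160, 0]) stool();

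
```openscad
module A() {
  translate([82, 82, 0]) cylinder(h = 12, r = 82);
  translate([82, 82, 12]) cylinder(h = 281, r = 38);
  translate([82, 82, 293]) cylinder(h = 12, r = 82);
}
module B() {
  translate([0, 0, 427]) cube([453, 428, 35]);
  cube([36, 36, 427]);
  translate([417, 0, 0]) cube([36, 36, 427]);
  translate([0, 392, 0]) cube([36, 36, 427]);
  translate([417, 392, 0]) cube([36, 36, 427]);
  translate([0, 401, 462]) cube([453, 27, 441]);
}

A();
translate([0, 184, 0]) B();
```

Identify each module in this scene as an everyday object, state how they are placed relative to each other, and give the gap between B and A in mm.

The chair's nearest face is 20 mm from the spool's +y face.

A is a spool. B is a chair. The chair is on the floor beside the spool on its +y side. The gap between the chair and the spool is 20 mm.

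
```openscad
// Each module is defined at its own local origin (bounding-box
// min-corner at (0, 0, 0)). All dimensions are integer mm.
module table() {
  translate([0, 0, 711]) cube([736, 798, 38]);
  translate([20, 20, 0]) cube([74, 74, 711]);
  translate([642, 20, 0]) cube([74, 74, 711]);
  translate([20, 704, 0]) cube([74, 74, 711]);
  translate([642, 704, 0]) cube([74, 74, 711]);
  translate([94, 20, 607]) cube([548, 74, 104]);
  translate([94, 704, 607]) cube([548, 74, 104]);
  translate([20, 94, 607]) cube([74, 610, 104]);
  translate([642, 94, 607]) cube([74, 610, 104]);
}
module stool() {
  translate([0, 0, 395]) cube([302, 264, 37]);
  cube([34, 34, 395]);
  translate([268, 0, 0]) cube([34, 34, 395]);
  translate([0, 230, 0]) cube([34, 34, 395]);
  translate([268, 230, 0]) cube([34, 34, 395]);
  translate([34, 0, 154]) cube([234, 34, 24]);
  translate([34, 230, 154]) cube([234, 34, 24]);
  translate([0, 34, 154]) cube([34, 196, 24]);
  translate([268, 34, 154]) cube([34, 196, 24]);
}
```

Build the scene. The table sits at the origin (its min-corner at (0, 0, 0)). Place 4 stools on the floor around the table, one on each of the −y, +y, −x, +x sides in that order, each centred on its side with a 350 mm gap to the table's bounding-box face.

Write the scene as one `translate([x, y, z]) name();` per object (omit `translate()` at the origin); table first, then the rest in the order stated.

table();
translate([217, -614, 0]) stool();
translate([217, 1148, 0]) stool();
translate([-652, 267, 0]) stool();
translate([1086, 267, 0]) stool();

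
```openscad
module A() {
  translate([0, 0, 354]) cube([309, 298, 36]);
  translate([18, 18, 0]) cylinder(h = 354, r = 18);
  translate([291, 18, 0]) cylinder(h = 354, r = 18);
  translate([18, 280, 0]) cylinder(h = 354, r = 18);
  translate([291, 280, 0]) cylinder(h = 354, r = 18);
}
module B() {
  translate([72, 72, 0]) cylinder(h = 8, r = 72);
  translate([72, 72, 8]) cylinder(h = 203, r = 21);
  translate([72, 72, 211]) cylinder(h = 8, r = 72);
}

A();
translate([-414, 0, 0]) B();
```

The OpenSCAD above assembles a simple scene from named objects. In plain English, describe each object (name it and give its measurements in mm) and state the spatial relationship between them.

A is a four-legged stool. The seat is a 309×298×36 mm slab whose top surface is at z = 390 mm; four round legs, each 36 mm in diameter, run from the floor (z = 0) to the underside of the seat, each leg's axis is inset half a diameter from the nearest pair of seat edges (so the leg's bounding box is flush with the corner).

B is a spool: two coaxial disc flanges of radius 72 mm and thickness 8 mm, joined by a core cylinder of radius 21 mm and height 203 mm. The lower flange rests on z = 0 and the three cylinders share a vertical axis.

The spool is on the floor beside the stool on its −x side.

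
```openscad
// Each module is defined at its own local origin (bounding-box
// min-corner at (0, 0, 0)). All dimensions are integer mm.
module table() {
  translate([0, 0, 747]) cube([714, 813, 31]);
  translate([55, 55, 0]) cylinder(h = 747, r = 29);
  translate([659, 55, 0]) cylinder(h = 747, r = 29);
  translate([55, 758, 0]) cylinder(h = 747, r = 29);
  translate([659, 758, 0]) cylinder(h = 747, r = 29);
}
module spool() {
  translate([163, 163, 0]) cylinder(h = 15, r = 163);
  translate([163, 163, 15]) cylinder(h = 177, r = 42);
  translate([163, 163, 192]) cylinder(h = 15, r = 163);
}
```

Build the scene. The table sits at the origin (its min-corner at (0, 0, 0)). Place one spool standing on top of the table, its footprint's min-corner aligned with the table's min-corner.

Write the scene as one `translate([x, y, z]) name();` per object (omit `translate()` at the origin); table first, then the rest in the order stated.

table();
translate([0, 0, 778]) spool();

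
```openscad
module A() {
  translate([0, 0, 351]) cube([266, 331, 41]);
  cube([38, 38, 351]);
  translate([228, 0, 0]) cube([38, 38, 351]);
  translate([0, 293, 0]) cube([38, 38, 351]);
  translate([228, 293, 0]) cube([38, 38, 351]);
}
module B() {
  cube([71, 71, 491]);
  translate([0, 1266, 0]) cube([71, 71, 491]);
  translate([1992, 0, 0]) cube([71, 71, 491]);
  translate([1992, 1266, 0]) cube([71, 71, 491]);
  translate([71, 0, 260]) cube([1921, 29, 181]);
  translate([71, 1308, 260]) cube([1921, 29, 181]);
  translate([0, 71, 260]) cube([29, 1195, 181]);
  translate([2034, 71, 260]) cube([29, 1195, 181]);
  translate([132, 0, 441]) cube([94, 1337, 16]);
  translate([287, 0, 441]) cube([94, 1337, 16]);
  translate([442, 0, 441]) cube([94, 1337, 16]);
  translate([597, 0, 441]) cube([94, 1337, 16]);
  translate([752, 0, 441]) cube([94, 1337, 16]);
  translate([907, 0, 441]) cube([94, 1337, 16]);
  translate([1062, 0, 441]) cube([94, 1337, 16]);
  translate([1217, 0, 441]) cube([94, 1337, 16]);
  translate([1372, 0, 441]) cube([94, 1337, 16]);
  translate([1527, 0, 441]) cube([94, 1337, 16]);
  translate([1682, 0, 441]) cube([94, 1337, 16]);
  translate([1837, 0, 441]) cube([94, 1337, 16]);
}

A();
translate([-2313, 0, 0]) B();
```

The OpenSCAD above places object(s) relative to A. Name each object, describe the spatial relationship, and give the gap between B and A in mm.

The bed frame's nearest face is 250 mm from the stool's −x face.

A is a stool. B is a bed frame. The bed frame is on the floor beside the stool on its −x side. The gap between the bed frame and the stool is 250 mm.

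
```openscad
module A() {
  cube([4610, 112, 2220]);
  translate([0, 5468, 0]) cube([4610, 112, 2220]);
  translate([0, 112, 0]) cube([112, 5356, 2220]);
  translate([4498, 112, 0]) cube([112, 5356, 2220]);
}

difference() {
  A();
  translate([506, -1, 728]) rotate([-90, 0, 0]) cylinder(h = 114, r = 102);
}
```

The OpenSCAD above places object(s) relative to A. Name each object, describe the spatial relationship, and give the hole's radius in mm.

A is a house frame. The house frame has a circular hole through its front wall. The hole's radius is 102 mm.

The subtracted cylinder has r = 102 mm.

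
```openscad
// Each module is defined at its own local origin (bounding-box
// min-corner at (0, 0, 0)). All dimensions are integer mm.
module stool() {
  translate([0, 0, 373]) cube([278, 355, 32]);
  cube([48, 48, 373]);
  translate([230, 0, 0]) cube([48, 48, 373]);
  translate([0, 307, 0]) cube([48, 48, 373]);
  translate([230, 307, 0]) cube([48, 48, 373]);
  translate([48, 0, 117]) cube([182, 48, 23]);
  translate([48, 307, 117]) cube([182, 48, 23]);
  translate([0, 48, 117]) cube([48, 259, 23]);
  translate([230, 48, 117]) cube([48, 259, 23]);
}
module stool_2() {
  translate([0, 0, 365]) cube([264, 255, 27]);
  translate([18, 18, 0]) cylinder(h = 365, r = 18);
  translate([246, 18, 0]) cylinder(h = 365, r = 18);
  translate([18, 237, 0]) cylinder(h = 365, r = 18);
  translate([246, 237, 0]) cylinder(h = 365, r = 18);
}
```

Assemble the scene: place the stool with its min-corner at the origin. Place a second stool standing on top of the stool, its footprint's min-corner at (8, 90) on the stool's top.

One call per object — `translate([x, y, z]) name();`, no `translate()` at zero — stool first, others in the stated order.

stool();
translate([8, 90, 405]) stool_2();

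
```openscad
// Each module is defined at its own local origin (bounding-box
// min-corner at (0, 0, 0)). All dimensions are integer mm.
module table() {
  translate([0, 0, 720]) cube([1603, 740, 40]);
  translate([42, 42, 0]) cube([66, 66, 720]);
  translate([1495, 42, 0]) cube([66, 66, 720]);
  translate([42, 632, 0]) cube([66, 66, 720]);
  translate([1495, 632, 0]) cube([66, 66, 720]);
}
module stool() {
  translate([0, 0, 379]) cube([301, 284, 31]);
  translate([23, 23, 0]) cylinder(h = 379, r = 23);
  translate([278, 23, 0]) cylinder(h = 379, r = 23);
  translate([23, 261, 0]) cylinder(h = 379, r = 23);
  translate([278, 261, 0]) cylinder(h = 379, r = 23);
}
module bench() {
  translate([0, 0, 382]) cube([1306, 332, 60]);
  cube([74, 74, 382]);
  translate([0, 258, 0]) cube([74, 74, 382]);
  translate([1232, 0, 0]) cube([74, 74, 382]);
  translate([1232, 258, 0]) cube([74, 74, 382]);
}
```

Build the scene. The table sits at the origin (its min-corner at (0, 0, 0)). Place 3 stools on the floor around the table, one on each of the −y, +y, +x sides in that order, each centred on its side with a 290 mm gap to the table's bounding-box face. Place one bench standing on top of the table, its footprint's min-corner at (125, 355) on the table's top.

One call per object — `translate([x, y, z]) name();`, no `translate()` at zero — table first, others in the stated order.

table();
translate([651, -574, 0]) stool();
translate([651, 1030, 0]) stool();
translate([1893, 228, 0]) stool();
translate([125, 355, 760]) bench();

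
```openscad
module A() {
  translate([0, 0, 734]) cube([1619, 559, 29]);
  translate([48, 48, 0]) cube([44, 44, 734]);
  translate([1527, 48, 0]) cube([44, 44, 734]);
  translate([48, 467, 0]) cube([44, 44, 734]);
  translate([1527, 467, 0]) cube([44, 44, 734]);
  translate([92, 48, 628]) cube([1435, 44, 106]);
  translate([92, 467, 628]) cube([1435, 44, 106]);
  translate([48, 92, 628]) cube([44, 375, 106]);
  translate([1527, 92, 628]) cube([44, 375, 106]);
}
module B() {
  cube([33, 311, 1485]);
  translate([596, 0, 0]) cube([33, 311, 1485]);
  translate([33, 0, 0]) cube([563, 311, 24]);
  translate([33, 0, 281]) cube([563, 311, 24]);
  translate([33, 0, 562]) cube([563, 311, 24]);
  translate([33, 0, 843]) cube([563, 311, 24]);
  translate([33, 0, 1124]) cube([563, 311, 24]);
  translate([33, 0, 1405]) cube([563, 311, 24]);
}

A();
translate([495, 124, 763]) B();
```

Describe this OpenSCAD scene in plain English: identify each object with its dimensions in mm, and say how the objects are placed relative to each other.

A is a table with a 1619×559 mm rectangular top, 29 mm thick, top surface at z = 763 mm, supported by four 44×44 mm square legs, each inset 48 mm from the nearest pair of top edges, running from the floor. Four apron rails, 44 mm thick and 106 mm tall, run between adjacent legs with their top edges flush with the underside of the top and their outer faces flush with the legs' outer faces.

B is a bookshelf 629 mm wide overall, 311 mm deep and 1485 mm tall. The two sides are 33 mm thick vertical panels. 6 horizontal shelves of 24 mm thickness span between the inner faces of the sides; the lowest shelf sits on the floor and shelves are stacked with a clear vertical gap of 257 mm between each pair.

The bookshelf is on top of the table, centred.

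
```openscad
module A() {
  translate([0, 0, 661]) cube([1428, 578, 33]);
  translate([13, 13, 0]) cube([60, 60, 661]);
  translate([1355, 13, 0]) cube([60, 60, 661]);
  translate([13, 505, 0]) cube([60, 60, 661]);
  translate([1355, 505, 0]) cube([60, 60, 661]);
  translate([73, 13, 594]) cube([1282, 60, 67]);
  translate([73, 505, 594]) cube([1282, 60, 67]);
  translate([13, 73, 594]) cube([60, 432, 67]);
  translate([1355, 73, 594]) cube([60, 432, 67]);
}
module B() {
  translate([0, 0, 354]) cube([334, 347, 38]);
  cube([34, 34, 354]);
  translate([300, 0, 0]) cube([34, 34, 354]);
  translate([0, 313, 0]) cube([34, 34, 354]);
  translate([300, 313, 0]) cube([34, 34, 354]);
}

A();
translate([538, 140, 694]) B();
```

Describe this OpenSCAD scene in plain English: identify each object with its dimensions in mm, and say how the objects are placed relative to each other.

A is a table with a 1428×578 mm rectangular top, 33 mm thick, top surface at z = 694 mm, supported by four 60×60 mm square legs, each inset 13 mm from the nearest pair of top edges, running from the floor. Four apron rails, 60 mm thick and 67 mm tall, run between adjacent legs with their top edges flush with the underside of the top and their outer faces flush with the legs' outer faces.

B is a four-legged stool. The seat is a 334×347×38 mm slab whose top surface is at z = 392 mm; four square legs, each 34×34 mm in cross-section, run from the floor (z = 0) to the underside of the seat, each flush with a corner of the seat.

The stool is on top of the table.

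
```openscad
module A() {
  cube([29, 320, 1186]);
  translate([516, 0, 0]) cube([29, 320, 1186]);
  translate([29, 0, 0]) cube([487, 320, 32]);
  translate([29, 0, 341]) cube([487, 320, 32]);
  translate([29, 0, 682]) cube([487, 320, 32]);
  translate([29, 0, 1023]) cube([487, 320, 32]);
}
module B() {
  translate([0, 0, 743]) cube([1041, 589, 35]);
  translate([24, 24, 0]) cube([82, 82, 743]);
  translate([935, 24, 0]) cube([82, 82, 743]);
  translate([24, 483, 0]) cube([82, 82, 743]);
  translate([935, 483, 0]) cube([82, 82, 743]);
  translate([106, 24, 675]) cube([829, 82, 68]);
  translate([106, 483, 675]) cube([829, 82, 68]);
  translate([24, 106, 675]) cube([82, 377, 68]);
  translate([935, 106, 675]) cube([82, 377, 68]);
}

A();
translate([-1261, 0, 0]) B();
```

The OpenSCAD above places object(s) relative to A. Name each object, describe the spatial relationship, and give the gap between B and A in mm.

A is a bookshelf. B is a table. The table is on the floor beside the bookshelf on its −x side. The gap between the table and the bookshelf is 220 mm.

The table's nearest face is 220 mm from the bookshelf's −x face.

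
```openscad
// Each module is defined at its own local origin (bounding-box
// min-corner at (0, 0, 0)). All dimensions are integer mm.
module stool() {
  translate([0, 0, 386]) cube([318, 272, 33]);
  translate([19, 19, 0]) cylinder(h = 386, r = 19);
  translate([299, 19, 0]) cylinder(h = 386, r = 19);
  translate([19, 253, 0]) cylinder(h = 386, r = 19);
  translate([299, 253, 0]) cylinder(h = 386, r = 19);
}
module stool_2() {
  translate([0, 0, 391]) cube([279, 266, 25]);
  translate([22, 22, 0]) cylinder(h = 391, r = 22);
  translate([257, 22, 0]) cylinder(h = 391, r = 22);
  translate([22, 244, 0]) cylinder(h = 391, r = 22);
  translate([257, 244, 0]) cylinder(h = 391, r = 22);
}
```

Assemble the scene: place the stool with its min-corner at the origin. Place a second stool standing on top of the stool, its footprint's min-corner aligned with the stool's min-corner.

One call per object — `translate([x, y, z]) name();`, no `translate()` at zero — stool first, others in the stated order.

stool();
translate([0, 0, 419]) stool_2();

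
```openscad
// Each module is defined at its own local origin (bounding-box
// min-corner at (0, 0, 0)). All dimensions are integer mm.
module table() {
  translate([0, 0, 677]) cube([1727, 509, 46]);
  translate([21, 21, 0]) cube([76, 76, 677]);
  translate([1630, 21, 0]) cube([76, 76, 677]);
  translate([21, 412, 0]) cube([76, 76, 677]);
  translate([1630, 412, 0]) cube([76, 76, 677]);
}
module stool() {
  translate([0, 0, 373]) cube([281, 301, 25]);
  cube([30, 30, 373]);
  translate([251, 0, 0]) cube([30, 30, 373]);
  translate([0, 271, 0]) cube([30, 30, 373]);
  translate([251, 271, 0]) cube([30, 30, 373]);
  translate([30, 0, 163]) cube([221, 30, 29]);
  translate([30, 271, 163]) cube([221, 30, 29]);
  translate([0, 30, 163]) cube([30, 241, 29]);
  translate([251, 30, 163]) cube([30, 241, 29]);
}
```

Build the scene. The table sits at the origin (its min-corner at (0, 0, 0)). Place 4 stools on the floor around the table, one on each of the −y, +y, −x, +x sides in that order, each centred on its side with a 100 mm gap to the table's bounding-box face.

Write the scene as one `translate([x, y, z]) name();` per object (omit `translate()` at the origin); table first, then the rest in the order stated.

table();
translate([723, -401, 0]) stool();
translate([723, 609, 0]) stool();
translate([-381, 104, 0]) stool();
translate([1827, 104, 0]) stool();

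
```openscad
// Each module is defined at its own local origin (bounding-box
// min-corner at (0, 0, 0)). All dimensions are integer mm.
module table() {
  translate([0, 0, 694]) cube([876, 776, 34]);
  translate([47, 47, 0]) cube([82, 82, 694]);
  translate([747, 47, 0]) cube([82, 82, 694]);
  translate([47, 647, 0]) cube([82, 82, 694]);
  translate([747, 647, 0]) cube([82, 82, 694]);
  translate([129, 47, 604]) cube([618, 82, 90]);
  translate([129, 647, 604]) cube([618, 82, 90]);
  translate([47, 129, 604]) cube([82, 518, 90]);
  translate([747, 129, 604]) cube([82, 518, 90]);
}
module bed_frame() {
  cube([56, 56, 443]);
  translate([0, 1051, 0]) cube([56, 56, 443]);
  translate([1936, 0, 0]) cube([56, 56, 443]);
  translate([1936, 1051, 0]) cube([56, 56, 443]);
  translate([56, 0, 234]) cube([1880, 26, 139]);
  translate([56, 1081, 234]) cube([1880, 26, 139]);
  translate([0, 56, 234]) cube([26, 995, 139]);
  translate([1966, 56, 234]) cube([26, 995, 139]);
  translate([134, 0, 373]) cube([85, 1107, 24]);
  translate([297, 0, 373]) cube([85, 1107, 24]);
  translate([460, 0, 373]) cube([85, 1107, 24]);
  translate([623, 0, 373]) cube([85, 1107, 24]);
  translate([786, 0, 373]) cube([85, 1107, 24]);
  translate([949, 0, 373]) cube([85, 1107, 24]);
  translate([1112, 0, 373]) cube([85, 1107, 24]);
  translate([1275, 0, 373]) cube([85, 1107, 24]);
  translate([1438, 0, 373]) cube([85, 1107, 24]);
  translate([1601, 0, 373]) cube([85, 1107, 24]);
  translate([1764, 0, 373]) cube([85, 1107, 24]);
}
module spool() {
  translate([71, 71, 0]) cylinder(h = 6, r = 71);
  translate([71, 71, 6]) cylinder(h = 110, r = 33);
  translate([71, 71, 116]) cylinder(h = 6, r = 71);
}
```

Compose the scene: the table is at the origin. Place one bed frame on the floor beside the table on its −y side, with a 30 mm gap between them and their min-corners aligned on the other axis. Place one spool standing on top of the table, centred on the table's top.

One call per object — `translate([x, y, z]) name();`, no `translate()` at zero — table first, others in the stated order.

table();
translate([0, -1137, 0]) bed_frame();
translate([367, 317, 728]) spool();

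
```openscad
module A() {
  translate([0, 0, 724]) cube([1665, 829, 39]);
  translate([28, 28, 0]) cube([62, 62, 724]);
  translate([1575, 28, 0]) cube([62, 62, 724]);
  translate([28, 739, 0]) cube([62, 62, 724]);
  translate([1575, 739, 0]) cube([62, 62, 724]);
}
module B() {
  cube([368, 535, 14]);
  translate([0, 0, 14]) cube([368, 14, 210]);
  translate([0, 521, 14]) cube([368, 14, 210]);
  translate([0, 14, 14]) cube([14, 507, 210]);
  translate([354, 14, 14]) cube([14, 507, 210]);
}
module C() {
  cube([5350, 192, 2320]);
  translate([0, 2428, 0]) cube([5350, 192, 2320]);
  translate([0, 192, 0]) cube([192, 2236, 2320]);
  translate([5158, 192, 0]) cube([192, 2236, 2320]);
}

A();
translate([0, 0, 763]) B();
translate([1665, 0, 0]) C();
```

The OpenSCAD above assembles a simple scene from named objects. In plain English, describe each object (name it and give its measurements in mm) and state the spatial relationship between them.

A is a table: top 1665 mm (x) × 829 mm (y), 39 mm thick, upper face at z = 763 mm, on four 62×62 mm square legs, each inset 28 mm from the nearest pair of top edges, running from z = 0 to the bottom of the top.

B is an open storage box with external size 368×535×224 mm and wall thickness 14 mm (the base is also 14 mm thick). The base covers the whole footprint; the four walls stand on the base, with the y-facing walls full-width and the x-facing walls fitting between their inner faces.

C is a box-shaped house frame (walls only): outside footprint 5350×2620 mm, wall height 2320 mm, wall thickness 192 mm. The two y-facing walls run the full x-width; the two x-facing walls fit between the inner faces of the y-facing walls.

The open box is on top of the table. The house frame is against the table's +x side, with their −y faces flush.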